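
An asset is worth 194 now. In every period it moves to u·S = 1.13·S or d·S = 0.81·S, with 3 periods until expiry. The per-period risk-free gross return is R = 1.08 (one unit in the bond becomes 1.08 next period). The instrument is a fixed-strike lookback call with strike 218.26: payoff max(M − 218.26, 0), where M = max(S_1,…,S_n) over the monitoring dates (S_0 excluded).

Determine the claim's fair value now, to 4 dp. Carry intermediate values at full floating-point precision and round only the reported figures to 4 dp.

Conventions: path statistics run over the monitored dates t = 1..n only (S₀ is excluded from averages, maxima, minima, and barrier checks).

Risk-neutral up-probability p* = (R−d)/(u−d) = (1.08−0.81)/(1.13−0.81) = 0.8438; the claim prices as the p*-weighted sum of path payoffs discounted by R^3.
Enumerate all 2^3 = 8 price paths (U = up ×1.13, D = down ×0.81); each path with k up-moves has probability p*^k·(1−p*)^(3−k).
DDD: M=157.1400, payoff=0.0000, prob=0.003815
UDD: M=219.2200, payoff=0.9600, prob=0.020599
DUD: M=177.5682, payoff=0.0000, prob=0.020599
UUD: M=247.7186, payoff=29.4586, prob=0.111237
DDU: M=157.1400, payoff=0.0000, prob=0.020599
UDU: M=219.2200, payoff=0.9600, prob=0.111237
DUU: M=200.6521, payoff=0.0000, prob=0.111237
UUU: M=279.9220, payoff=61.6620, prob=0.600677
Price = Σ prob·payoff / R^3 = 40.442422 / 1.259712 = 32.1045

price = 32.1045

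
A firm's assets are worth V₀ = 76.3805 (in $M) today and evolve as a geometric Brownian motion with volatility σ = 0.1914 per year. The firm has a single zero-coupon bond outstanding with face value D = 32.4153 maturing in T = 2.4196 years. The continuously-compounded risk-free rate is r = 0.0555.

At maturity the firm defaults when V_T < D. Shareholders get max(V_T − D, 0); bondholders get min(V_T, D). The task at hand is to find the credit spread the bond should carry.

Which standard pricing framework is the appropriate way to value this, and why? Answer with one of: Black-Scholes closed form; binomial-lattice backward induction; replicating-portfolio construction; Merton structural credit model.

Key observation: with the firm-asset dynamics (V₀ = 76.3805) and a single zero-coupon liability of face 32.4153 given, debt value, spread, and default probability all derive from the option view of the balance sheet.

framework: Merton structural credit model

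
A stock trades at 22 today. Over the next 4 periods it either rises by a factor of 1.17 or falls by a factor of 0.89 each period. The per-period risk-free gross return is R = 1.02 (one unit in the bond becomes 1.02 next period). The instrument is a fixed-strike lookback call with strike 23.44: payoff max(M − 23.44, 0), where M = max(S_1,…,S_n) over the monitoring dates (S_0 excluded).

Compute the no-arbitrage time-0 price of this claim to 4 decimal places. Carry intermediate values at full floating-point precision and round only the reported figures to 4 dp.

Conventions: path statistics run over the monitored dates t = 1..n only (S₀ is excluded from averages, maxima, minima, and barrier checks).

Under the martingale measure an up-move has probability p* = 0.4643; value the claim as the probability-weighted average of per-path payoffs, discounted 4 periods at R = 1.02.
Enumerate all 2^4 = 16 price paths (U = up ×1.17, D = down ×0.89); each path with k up-moves has probability p*^k·(1−p*)^(4−k).
DDDD: M=19.5800, payoff=0.0000, prob=0.082363
UDDD: M=25.7400, payoff=2.3000, prob=0.071381
DUDD: M=22.9086, payoff=0.0000, prob=0.071381
UUDD: M=30.1158, payoff=6.6758, prob=0.061864
DDUD: M=20.3887, payoff=0.0000, prob=0.071381
UDUD: M=26.8031, payoff=3.3631, prob=0.061864
DUUD: M=26.8031, payoff=3.3631, prob=0.061864
UUUD: M=35.2355, payoff=11.7955, prob=0.053615
DDDU: M=19.5800, payoff=0.0000, prob=0.071381
UDDU: M=25.7400, payoff=2.3000, prob=0.061864
DUDU: M=23.8547, payoff=0.4147, prob=0.061864
UUDU: M=31.3596, payoff=7.9196, prob=0.053615
DDUU: M=23.8547, payoff=0.4147, prob=0.061864
UDUU: M=31.3596, payoff=7.9196, prob=0.053615
DUUU: M=31.3596, payoff=7.9196, prob=0.053615
UUUU: M=41.2255, payoff=17.7855, prob=0.046467
Price = Σ prob·payoff / R^4 = 3.919558 / 1.082432 = 3.6211

price = 3.6211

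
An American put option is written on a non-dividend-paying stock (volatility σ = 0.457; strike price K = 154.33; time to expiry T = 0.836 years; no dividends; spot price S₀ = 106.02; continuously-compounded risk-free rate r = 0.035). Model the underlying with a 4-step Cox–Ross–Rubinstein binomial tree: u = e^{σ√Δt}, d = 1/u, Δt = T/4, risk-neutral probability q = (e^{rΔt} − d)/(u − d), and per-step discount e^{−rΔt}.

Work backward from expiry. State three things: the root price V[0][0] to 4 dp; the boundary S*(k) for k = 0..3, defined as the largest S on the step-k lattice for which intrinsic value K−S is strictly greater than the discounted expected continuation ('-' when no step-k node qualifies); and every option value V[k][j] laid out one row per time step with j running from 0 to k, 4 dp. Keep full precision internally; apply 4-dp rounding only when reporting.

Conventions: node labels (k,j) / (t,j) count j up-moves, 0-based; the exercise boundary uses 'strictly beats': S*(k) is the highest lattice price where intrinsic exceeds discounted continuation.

price = 50.9960
boundary = - 86.0306 106.0200 86.0306
tree:
50.9960
68.2994 31.9245
84.5199 48.3100 13.6063
97.6821 68.2994 25.6382 0.0000
108.3627 84.5199 48.3100 0.0000 0.0000

params: Δt=0.20900 u=1.23235 d=0.81146 q=0.46540 e^(-rΔt)=0.99271
t_4 payoffs: 108.3627 84.5199 48.3100 0.0000 0.0000
t_3: node(3,0) S=56.6479 payoff=97.6821 vs cont=96.5573 → 97.6821 [stop]  node(3,1) S=86.0306 payoff=68.2994 vs cont=67.1746 → 68.2994 [stop]  node(3,2) S=130.6540 payoff=23.6760 vs cont=25.6382 → 25.6382 [wait]  node(3,3) S=198.4230 payoff=0.0000 vs cont=0.0000 → 0.0000 [wait]  ⇒ S*(3)=86.0306
t_2: node(2,0) S=69.8101 payoff=84.5199 vs cont=83.3951 → 84.5199 [stop]  node(2,1) S=106.0200 payoff=48.3100 vs cont=48.0917 → 48.3100 [stop]  node(2,2) S=161.0117 payoff=0.0000 vs cont=13.6063 → 13.6063 [wait]  ⇒ S*(2)=106.0200
t_1: node(1,0) S=86.0306 payoff=68.2994 vs cont=67.1746 → 68.2994 [stop]  node(1,1) S=130.6540 payoff=23.6760 vs cont=31.9245 → 31.9245 [wait]  ⇒ S*(1)=86.0306
t_0: node(0,0) S=106.0200 payoff=48.3100 vs cont=50.9960 → 50.9960 [wait]  ⇒ S*(0)=-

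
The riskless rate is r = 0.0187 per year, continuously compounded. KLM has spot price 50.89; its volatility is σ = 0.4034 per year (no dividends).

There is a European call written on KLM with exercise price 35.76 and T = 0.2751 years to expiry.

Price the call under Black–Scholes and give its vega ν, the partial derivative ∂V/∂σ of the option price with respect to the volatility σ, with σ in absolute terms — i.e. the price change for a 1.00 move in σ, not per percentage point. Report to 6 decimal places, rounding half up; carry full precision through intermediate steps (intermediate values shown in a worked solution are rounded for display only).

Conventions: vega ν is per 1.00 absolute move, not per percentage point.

price = 15.480701
ν = 2.116032

σ√T = 0.4034·√0.2751 = 0.211583
d₁ = (ln(S/K) + (r+σ²/2)T) / (σ√T) = (ln(50.89/35.76) + (0.0187+0.4034²/2)·0.2751) / 0.211583 = (0.352836 + 0.027528) / 0.211583 = 1.797707
d₂ = d₁ − σ√T = 1.797707 − 0.211583 = 1.586124
e^{−rT} = 0.994869
N(d₁) = 0.963888,  N(d₂) = 0.943644
Call price V = S·N(d₁) − K·e^{−rT}·N(d₂) = 49.052274 − 33.571573 = 15.480701
φ(d₁) = (1/√(2π))·e^{−d₁²/2} = 0.079276
ν = S·φ(d₁)·√T = 2.116032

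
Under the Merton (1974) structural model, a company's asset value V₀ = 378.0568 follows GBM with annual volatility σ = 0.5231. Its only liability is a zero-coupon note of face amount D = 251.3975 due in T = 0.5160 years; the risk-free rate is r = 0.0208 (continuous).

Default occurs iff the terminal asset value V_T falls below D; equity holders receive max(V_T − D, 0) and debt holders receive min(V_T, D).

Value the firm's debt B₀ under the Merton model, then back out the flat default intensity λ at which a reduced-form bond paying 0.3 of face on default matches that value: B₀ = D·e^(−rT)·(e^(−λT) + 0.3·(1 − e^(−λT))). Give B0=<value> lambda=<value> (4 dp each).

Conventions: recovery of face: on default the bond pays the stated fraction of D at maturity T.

With assets at 378.0568 and a single debt payment of 251.3975 at 0.5160 years:
d₁ = [ln(V₀/D) + (r + σ²/2)T] / (σ√T)
   = [ln(378.0568/251.3975) + (0.0208 + 0.5·0.5231²)·0.5160] / (0.5231·√0.5160)
   = [0.408009 + 0.081330] / 0.375759 = 1.302269
d₂ = d₁ − σ√T = 1.302269 − 0.375759 = 0.926509
N(d₁) = 0.903588,  N(d₂) = 0.822909,  e^(−rT) = 0.989325
E₀ = V₀·N(d₁) − D·e^(−rT)·N(d₂)
   = 378.0568·0.903588 − 251.3975·0.989325·0.822909 = 136.938624
B₀ = V₀ − E₀ = 378.0568 − 136.938624 = 241.118176
e^(−λT) = (B₀·e^(rT)/D − 0.3)/(1 − 0.3) = (241.1182·1.010791/251.3975 − 0.3)/0.7 = 0.95637251
λ = −ln(0.95637251)/0.5160 = 0.086449

B0=241.1182 lambda=0.0864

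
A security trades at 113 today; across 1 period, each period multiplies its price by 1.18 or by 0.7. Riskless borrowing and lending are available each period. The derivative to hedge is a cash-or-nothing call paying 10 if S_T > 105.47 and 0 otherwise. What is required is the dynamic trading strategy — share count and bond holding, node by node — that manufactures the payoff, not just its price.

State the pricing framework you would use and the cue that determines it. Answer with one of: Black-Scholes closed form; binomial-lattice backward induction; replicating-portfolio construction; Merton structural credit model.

Key observation: the deliverable is the dynamic trading strategy on the 1-step tree (spot 113, moves 1.18 and 0.7), so the valuation must go through the node-by-node replicating-portfolio solve.

framework: replicating-portfolio construction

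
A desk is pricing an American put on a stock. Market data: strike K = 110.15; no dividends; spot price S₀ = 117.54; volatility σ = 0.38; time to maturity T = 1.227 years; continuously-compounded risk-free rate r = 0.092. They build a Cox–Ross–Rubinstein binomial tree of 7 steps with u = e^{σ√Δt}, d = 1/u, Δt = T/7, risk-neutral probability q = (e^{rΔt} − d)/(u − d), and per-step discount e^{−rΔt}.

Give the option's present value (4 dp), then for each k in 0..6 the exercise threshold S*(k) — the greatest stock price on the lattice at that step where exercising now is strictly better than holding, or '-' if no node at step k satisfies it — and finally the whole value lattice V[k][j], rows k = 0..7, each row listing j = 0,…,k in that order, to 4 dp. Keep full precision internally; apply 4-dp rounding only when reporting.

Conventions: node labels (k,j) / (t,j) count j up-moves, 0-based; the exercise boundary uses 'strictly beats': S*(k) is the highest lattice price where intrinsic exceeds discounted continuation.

Δt=0.17529, u=1.17245, d=0.85292, q=0.51119, disc=e^(-rΔt)=0.98400
k=7 terminal: V=max(K-S,0) → 71.5554 57.0964 37.2205 9.8983 0.0000 0.0000 0.0000 0.0000
k=6: j=0 S=45.2502 intr=64.8998 cont=63.1377 V=64.8998[EX]; j=1 S=62.2027 intr=47.9473 cont=46.1852 V=47.9473[EX]; j=2 S=85.5062 intr=24.6438 cont=22.8818 V=24.6438[EX]; j=3 S=117.5400 intr=0.0000 cont=4.7610 V=4.7610[hold]; j=4 S=161.5749 intr=0.0000 cont=0.0000 V=0.0000[hold]; j=5 S=222.1070 intr=0.0000 cont=0.0000 V=0.0000[hold]; j=6 S=305.3166 intr=0.0000 cont=0.0000 V=0.0000[hold]  S*(6)=85.5062
k=5: j=0 S=53.0536 intr=57.0964 cont=55.3343 V=57.0964[EX]; j=1 S=72.9295 intr=37.2205 cont=35.4584 V=37.2205[EX]; j=2 S=100.2517 intr=9.8983 cont=14.2484 V=14.2484[hold]; j=3 S=137.8097 intr=0.0000 cont=2.2900 V=2.2900[hold]; j=4 S=189.4384 intr=0.0000 cont=0.0000 V=0.0000[hold]; j=5 S=260.4092 intr=0.0000 cont=0.0000 V=0.0000[hold]  S*(5)=72.9295
k=4: j=0 S=62.2027 intr=47.9473 cont=46.1852 V=47.9473[EX]; j=1 S=85.5062 intr=24.6438 cont=25.0699 V=25.0699[hold]; j=2 S=117.5400 intr=0.0000 cont=8.0053 V=8.0053[hold]; j=3 S=161.5749 intr=0.0000 cont=1.1015 V=1.1015[hold]; j=4 S=222.1070 intr=0.0000 cont=0.0000 V=0.0000[hold]  S*(4)=62.2027
k=3: j=0 S=72.9295 intr=37.2205 cont=35.6727 V=37.2205[EX]; j=1 S=100.2517 intr=9.8983 cont=16.0852 V=16.0852[hold]; j=2 S=137.8097 intr=0.0000 cont=4.4045 V=4.4045[hold]; j=3 S=189.4384 intr=0.0000 cont=0.5298 V=0.5298[hold]  S*(3)=72.9295
k=2: j=0 S=85.5062 intr=24.6438 cont=25.9938 V=25.9938[hold]; j=1 S=117.5400 intr=0.0000 cont=9.9524 V=9.9524[hold]; j=2 S=161.5749 intr=0.0000 cont=2.3851 V=2.3851[hold]  S*(2)=-
k=1: j=0 S=100.2517 intr=9.8983 cont=17.5090 V=17.5090[hold]; j=1 S=137.8097 intr=0.0000 cont=5.9867 V=5.9867[hold]  S*(1)=-
k=0: j=0 S=117.5400 intr=0.0000 cont=11.4331 V=11.4331[hold]  S*(0)=-

price = 11.4331
boundary = - - - 72.9295 62.2027 72.9295 85.5062
tree:
11.4331
17.5090 5.9867
25.9938 9.9524 2.3851
37.2205 16.0852 4.4045 0.5298
47.9473 25.0699 8.0053 1.1015 0.0000
57.0964 37.2205 14.2484 2.2900 0.0000 0.0000
64.8998 47.9473 24.6438 4.7610 0.0000 0.0000 0.0000
71.5554 57.0964 37.2205 9.8983 0.0000 0.0000 0.0000 0.0000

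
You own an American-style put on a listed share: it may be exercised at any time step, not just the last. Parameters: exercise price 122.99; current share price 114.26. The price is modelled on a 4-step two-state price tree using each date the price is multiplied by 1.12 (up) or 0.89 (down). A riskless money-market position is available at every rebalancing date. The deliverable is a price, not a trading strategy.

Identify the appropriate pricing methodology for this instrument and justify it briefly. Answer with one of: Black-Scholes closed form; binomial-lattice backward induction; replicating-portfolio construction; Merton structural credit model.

Key observation: the defining feature is the embedded early-exercise option across 4 discrete dates on the spot-114.26 tree; pricing the strike-122.99 put means working backward with an exercise test at every node.

framework: binomial-lattice backward induction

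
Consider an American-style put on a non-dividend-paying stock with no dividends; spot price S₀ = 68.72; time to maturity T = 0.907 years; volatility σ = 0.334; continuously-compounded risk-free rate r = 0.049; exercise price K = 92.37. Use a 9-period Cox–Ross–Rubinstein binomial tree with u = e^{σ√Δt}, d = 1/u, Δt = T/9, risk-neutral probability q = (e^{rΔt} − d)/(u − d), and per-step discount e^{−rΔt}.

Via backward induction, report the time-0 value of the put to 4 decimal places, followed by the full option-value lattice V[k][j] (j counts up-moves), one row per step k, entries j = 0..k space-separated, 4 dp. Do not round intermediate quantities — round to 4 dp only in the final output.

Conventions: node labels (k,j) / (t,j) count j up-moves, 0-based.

price = 24.2590
tree:
24.2590
30.5634 18.1155
36.7813 23.9326 12.4043
42.3736 30.5634 17.4554 7.4120
47.4034 36.7813 23.6500 11.3554 3.4919
51.9271 42.3736 30.5634 16.7712 5.9834 1.0033
55.9958 47.4034 36.7813 23.6500 9.9714 2.0039 0.0000
59.6551 51.9271 42.3736 30.5634 15.9633 4.0021 0.0000 0.0000
62.9463 55.9958 47.4034 36.7813 23.6500 7.9929 0.0000 0.0000 0.0000
65.9064 59.6551 51.9271 42.3736 30.5634 15.9633 0.0000 0.0000 0.0000 0.0000

Δt=0.10078  u=1.11186  d=0.89940  q=0.49682  discount=0.99507
step 9 (expiry): payoffs max(K−S,0) = 65.9064 59.6551 51.9271 42.3736 30.5634 15.9633 0.0000 0.0000 0.0000 0.0000
k=8: (k=8,j=0): S=29.4237, K−S=62.9463, hold=62.4913 ⇒ V=62.9463 exercise | (k=8,j=1): S=36.3742, K−S=55.9958, hold=55.5408 ⇒ V=55.9958 exercise | (k=8,j=2): S=44.9666, K−S=47.4034, hold=46.9484 ⇒ V=47.4034 exercise | (k=8,j=3): S=55.5887, K−S=36.7813, hold=36.3263 ⇒ V=36.7813 exercise | (k=8,j=4): S=68.7200, K−S=23.6500, hold=23.1950 ⇒ V=23.6500 exercise | (k=8,j=5): S=84.9532, K−S=7.4168, hold=7.9929 ⇒ V=7.9929 continue | (k=8,j=6): S=105.0210, K−S=0.0000, hold=0.0000 ⇒ V=0.0000 continue | (k=8,j=7): S=129.8293, K−S=0.0000, hold=0.0000 ⇒ V=0.0000 continue | (k=8,j=8): S=160.4978, K−S=0.0000, hold=0.0000 ⇒ V=0.0000 continue
k=7: (k=7,j=0): S=32.7149, K−S=59.6551, hold=59.2001 ⇒ V=59.6551 exercise | (k=7,j=1): S=40.4429, K−S=51.9271, hold=51.4721 ⇒ V=51.9271 exercise | (k=7,j=2): S=49.9964, K−S=42.3736, hold=41.9186 ⇒ V=42.3736 exercise | (k=7,j=3): S=61.8066, K−S=30.5634, hold=30.1084 ⇒ V=30.5634 exercise | (k=7,j=4): S=76.4067, K−S=15.9633, hold=15.7931 ⇒ V=15.9633 exercise | (k=7,j=5): S=94.4556, K−S=0.0000, hold=4.0021 ⇒ V=4.0021 continue | (k=7,j=6): S=116.7682, K−S=0.0000, hold=0.0000 ⇒ V=0.0000 continue | (k=7,j=7): S=144.3514, K−S=0.0000, hold=0.0000 ⇒ V=0.0000 continue
k=6: (k=6,j=0): S=36.3742, K−S=55.9958, hold=55.5408 ⇒ V=55.9958 exercise | (k=6,j=1): S=44.9666, K−S=47.4034, hold=46.9484 ⇒ V=47.4034 exercise | (k=6,j=2): S=55.5887, K−S=36.7813, hold=36.3263 ⇒ V=36.7813 exercise | (k=6,j=3): S=68.7200, K−S=23.6500, hold=23.1950 ⇒ V=23.6500 exercise | (k=6,j=4): S=84.9532, K−S=7.4168, hold=9.9714 ⇒ V=9.9714 continue | (k=6,j=5): S=105.0210, K−S=0.0000, hold=2.0039 ⇒ V=2.0039 continue | (k=6,j=6): S=129.8293, K−S=0.0000, hold=0.0000 ⇒ V=0.0000 continue
k=5: (k=5,j=0): S=40.4429, K−S=51.9271, hold=51.4721 ⇒ V=51.9271 exercise | (k=5,j=1): S=49.9964, K−S=42.3736, hold=41.9186 ⇒ V=42.3736 exercise | (k=5,j=2): S=61.8066, K−S=30.5634, hold=30.1084 ⇒ V=30.5634 exercise | (k=5,j=3): S=76.4067, K−S=15.9633, hold=16.7712 ⇒ V=16.7712 continue | (k=5,j=4): S=94.4556, K−S=0.0000, hold=5.9834 ⇒ V=5.9834 continue | (k=5,j=5): S=116.7682, K−S=0.0000, hold=1.0033 ⇒ V=1.0033 continue
k=4: (k=4,j=0): S=44.9666, K−S=47.4034, hold=46.9484 ⇒ V=47.4034 exercise | (k=4,j=1): S=55.5887, K−S=36.7813, hold=36.3263 ⇒ V=36.7813 exercise | (k=4,j=2): S=68.7200, K−S=23.6500, hold=23.5944 ⇒ V=23.6500 exercise | (k=4,j=3): S=84.9532, K−S=7.4168, hold=11.3554 ⇒ V=11.3554 continue | (k=4,j=4): S=105.0210, K−S=0.0000, hold=3.4919 ⇒ V=3.4919 continue
k=3: (k=3,j=0): S=49.9964, K−S=42.3736, hold=41.9186 ⇒ V=42.3736 exercise | (k=3,j=1): S=61.8066, K−S=30.5634, hold=30.1084 ⇒ V=30.5634 exercise | (k=3,j=2): S=76.4067, K−S=15.9633, hold=17.4554 ⇒ V=17.4554 continue | (k=3,j=3): S=94.4556, K−S=0.0000, hold=7.4120 ⇒ V=7.4120 continue
k=2: (k=2,j=0): S=55.5887, K−S=36.7813, hold=36.3263 ⇒ V=36.7813 exercise | (k=2,j=1): S=68.7200, K−S=23.6500, hold=23.9326 ⇒ V=23.9326 continue | (k=2,j=2): S=84.9532, K−S=7.4168, hold=12.4043 ⇒ V=12.4043 continue
k=1: (k=1,j=0): S=61.8066, K−S=30.5634, hold=30.2481 ⇒ V=30.5634 exercise | (k=1,j=1): S=76.4067, K−S=15.9633, hold=18.1155 ⇒ V=18.1155 continue
k=0: (k=0,j=0): S=68.7200, K−S=23.6500, hold=24.2590 ⇒ V=24.2590 continue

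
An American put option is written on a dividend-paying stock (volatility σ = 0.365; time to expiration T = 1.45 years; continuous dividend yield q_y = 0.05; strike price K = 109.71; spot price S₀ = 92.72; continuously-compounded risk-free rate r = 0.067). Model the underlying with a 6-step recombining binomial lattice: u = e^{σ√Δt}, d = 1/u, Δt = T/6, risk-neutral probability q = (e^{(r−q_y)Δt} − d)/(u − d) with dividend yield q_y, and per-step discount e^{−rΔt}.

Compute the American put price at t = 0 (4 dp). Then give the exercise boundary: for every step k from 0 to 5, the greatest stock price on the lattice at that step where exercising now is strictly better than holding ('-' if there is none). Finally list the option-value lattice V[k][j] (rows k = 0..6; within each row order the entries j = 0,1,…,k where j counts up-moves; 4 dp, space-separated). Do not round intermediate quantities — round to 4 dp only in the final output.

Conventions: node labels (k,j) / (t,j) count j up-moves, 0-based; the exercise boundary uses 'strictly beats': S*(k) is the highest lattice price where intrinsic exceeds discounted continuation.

Δt=0.24167  u=1.19654  d=0.83574  q=0.46667  discount=0.98394
step 6 (expiry): payoffs max(K−S,0) = 78.1153 64.4758 44.9480 16.9900 0.0000 0.0000 0.0000
step 5: (k=5,j=0): S=37.8042, K−S=71.9058, hold=70.5977 ⇒ V=71.9058 exercise | (k=5,j=1): S=54.1245, K−S=55.5855, hold=54.4735 ⇒ V=55.5855 exercise | (k=5,j=2): S=77.4902, K−S=32.2198, hold=31.3884 ⇒ V=32.2198 exercise | (k=5,j=3): S=110.9430, K−S=0.0000, hold=8.9157 ⇒ V=8.9157 continue | (k=5,j=4): S=158.8375, K−S=0.0000, hold=0.0000 ⇒ V=0.0000 continue | (k=5,j=5): S=227.4083, K−S=0.0000, hold=0.0000 ⇒ V=0.0000 continue  boundary S*=77.4902
step 4: (k=4,j=0): S=45.2342, K−S=64.4758, hold=63.2570 ⇒ V=64.4758 exercise | (k=4,j=1): S=64.7620, K−S=44.9480, hold=43.9637 ⇒ V=44.9480 exercise | (k=4,j=2): S=92.7200, K−S=16.9900, hold=21.0016 ⇒ V=21.0016 continue | (k=4,j=3): S=132.7476, K−S=0.0000, hold=4.6786 ⇒ V=4.6786 continue | (k=4,j=4): S=190.0552, K−S=0.0000, hold=0.0000 ⇒ V=0.0000 continue  boundary S*=64.7620
step 3: (k=3,j=0): S=54.1245, K−S=55.5855, hold=54.4735 ⇒ V=55.5855 exercise | (k=3,j=1): S=77.4902, K−S=32.2198, hold=33.2304 ⇒ V=33.2304 continue | (k=3,j=2): S=110.9430, K−S=0.0000, hold=13.1692 ⇒ V=13.1692 continue | (k=3,j=3): S=158.8375, K−S=0.0000, hold=2.4552 ⇒ V=2.4552 continue  boundary S*=54.1245
step 2: (k=2,j=0): S=64.7620, K−S=44.9480, hold=44.4278 ⇒ V=44.9480 exercise | (k=2,j=1): S=92.7200, K−S=16.9900, hold=23.4850 ⇒ V=23.4850 continue | (k=2,j=2): S=132.7476, K−S=0.0000, hold=8.0380 ⇒ V=8.0380 continue  boundary S*=64.7620
step 1: (k=1,j=0): S=77.4902, K−S=32.2198, hold=34.3708 ⇒ V=34.3708 continue | (k=1,j=1): S=110.9430, K−S=0.0000, hold=16.0149 ⇒ V=16.0149 continue  boundary S*=-
step 0: (k=0,j=0): S=92.7200, K−S=16.9900, hold=25.3902 ⇒ V=25.3902 continue  boundary S*=-

price = 25.3902
boundary = - - 64.7620 54.1245 64.7620 77.4902
tree:
25.3902
34.3708 16.0149
44.9480 23.4850 8.0380
55.5855 33.2304 13.1692 2.4552
64.4758 44.9480 21.0016 4.6786 0.0000
71.9058 55.5855 32.2198 8.9157 0.0000 0.0000
78.1153 64.4758 44.9480 16.9900 0.0000 0.0000 0.0000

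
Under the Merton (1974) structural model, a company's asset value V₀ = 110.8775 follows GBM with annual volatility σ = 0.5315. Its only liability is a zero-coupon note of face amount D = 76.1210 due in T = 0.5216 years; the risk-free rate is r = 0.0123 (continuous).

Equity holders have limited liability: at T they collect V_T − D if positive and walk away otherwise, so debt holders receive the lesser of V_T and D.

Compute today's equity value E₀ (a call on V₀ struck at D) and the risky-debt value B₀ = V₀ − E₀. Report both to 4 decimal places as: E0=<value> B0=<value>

Work the structural quantities from V₀ = 110.8775 against face 76.1210:
d₁ = [ln(V₀/D) + (r + σ²/2)T] / (σ√T)
   = [ln(110.8775/76.1210) + (0.0123 + 0.5·0.5315²)·0.5216] / (0.5315·√0.5216)
   = [0.376102 + 0.080090] / 0.383859 = 1.188434
d₂ = d₁ − σ√T = 1.188434 − 0.383859 = 0.804575
N(d₁) = 0.882669,  N(d₂) = 0.789467,  e^(−rT) = 0.993605
E₀ = V₀·N(d₁) − D·e^(−rT)·N(d₂)
   = 110.8775·0.882669 − 76.1210·0.993605·0.789467 = 38.157372
B₀ = V₀ − E₀ = 110.8775 − 38.157372 = 72.720128

E0=38.1574 B0=72.7201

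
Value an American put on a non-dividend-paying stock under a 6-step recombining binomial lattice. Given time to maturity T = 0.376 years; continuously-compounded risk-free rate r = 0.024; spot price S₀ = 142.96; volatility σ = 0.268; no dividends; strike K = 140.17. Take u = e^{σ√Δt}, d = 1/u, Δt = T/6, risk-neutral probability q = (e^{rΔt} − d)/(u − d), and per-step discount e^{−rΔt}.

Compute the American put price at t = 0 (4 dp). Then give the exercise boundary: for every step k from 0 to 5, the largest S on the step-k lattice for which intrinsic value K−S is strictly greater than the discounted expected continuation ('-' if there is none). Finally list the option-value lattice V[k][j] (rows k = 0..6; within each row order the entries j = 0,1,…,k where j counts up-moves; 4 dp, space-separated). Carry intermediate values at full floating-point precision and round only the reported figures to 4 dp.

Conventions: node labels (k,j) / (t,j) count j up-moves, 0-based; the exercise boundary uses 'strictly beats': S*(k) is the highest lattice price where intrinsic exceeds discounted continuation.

price = 7.3913
boundary = - - - 116.8974 109.3122 116.8974
tree:
7.3913
11.2629 3.4553
16.5590 5.8820 0.9845
23.2726 9.7450 1.9502 0.0000
30.8578 15.5263 3.8633 0.0000 0.0000
37.9509 23.2726 7.6532 0.0000 0.0000 0.0000
44.5837 30.8578 15.1609 0.0000 0.0000 0.0000 0.0000

Δt=0.06267, u=1.06939, d=0.93511, q=0.49444, disc=e^(-rΔt)=0.99850
k=6 terminal: V=max(K-S,0) → 44.5837 30.8578 15.1609 0.0000 0.0000 0.0000 0.0000
k=5: j=0 S=102.2191 intr=37.9509 cont=37.7402 V=37.9509[EX]; j=1 S=116.8974 intr=23.2726 cont=23.0619 V=23.2726[EX]; j=2 S=133.6836 intr=6.4864 cont=7.6532 V=7.6532[hold]; j=3 S=152.8801 intr=0.0000 cont=0.0000 V=0.0000[hold]; j=4 S=174.8333 intr=0.0000 cont=0.0000 V=0.0000[hold]; j=5 S=199.9388 intr=0.0000 cont=0.0000 V=0.0000[hold]  S*(5)=116.8974
k=4: j=0 S=109.3122 intr=30.8578 cont=30.6472 V=30.8578[EX]; j=1 S=125.0091 intr=15.1609 cont=15.5263 V=15.5263[hold]; j=2 S=142.9600 intr=0.0000 cont=3.8633 V=3.8633[hold]; j=3 S=163.4886 intr=0.0000 cont=0.0000 V=0.0000[hold]; j=4 S=186.9651 intr=0.0000 cont=0.0000 V=0.0000[hold]  S*(4)=109.3122
k=3: j=0 S=116.8974 intr=23.2726 cont=23.2423 V=23.2726[EX]; j=1 S=133.6836 intr=6.4864 cont=9.7450 V=9.7450[hold]; j=2 S=152.8801 intr=0.0000 cont=1.9502 V=1.9502[hold]; j=3 S=174.8333 intr=0.0000 cont=0.0000 V=0.0000[hold]  S*(3)=116.8974
k=2: j=0 S=125.0091 intr=15.1609 cont=16.5590 V=16.5590[hold]; j=1 S=142.9600 intr=0.0000 cont=5.8820 V=5.8820[hold]; j=2 S=163.4886 intr=0.0000 cont=0.9845 V=0.9845[hold]  S*(2)=-
k=1: j=0 S=133.6836 intr=6.4864 cont=11.2629 V=11.2629[hold]; j=1 S=152.8801 intr=0.0000 cont=3.4553 V=3.4553[hold]  S*(1)=-
k=0: j=0 S=142.9600 intr=0.0000 cont=7.3913 V=7.3913[hold]  S*(0)=-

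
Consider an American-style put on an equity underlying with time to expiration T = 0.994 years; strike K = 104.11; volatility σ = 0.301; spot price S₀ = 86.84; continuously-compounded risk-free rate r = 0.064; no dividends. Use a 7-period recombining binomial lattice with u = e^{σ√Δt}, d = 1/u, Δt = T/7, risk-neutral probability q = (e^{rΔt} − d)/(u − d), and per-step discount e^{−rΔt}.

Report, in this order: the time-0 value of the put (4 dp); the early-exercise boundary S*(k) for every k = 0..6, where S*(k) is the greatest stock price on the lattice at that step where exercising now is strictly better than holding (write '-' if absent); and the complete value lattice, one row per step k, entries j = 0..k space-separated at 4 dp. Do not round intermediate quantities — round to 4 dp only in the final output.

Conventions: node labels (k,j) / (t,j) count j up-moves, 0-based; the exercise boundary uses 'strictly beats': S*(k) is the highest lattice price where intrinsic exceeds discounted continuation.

Δt=0.14200  u=1.12011  d=0.89277  q=0.51183  discount=0.99095
step 7 (expiry): payoffs max(K−S,0) = 64.8546 54.8585 42.3170 26.5818 6.8398 0.0000 0.0000 0.0000
step 6: (k=6,j=0): S=43.9703, K−S=60.1397, hold=59.1978 ⇒ V=60.1397 exercise | (k=6,j=1): S=55.1670, K−S=48.9430, hold=48.0011 ⇒ V=48.9430 exercise | (k=6,j=2): S=69.2149, K−S=34.8951, hold=33.9532 ⇒ V=34.8951 exercise | (k=6,j=3): S=86.8400, K−S=17.2700, hold=16.3281 ⇒ V=17.2700 exercise | (k=6,j=4): S=108.9532, K−S=0.0000, hold=3.3088 ⇒ V=3.3088 continue | (k=6,j=5): S=136.6973, K−S=0.0000, hold=0.0000 ⇒ V=0.0000 continue | (k=6,j=6): S=171.5063, K−S=0.0000, hold=0.0000 ⇒ V=0.0000 continue  boundary S*=86.8400
step 5: (k=5,j=0): S=49.2515, K−S=54.8585, hold=53.9166 ⇒ V=54.8585 exercise | (k=5,j=1): S=61.7930, K−S=42.3170, hold=41.3751 ⇒ V=42.3170 exercise | (k=5,j=2): S=77.5282, K−S=26.5818, hold=25.6399 ⇒ V=26.5818 exercise | (k=5,j=3): S=97.2702, K−S=6.8398, hold=10.0326 ⇒ V=10.0326 continue | (k=5,j=4): S=122.0394, K−S=0.0000, hold=1.6006 ⇒ V=1.6006 continue | (k=5,j=5): S=153.1158, K−S=0.0000, hold=0.0000 ⇒ V=0.0000 continue  boundary S*=77.5282
step 4: (k=4,j=0): S=55.1670, K−S=48.9430, hold=48.0011 ⇒ V=48.9430 exercise | (k=4,j=1): S=69.2149, K−S=34.8951, hold=33.9532 ⇒ V=34.8951 exercise | (k=4,j=2): S=86.8400, K−S=17.2700, hold=17.9475 ⇒ V=17.9475 continue | (k=4,j=3): S=108.9532, K−S=0.0000, hold=5.6651 ⇒ V=5.6651 continue | (k=4,j=4): S=136.6973, K−S=0.0000, hold=0.7743 ⇒ V=0.7743 continue  boundary S*=69.2149
step 3: (k=3,j=0): S=61.7930, K−S=42.3170, hold=41.3751 ⇒ V=42.3170 exercise | (k=3,j=1): S=77.5282, K−S=26.5818, hold=25.9836 ⇒ V=26.5818 exercise | (k=3,j=2): S=97.2702, K−S=6.8398, hold=11.5555 ⇒ V=11.5555 continue | (k=3,j=3): S=122.0394, K−S=0.0000, hold=3.1332 ⇒ V=3.1332 continue  boundary S*=77.5282
step 2: (k=2,j=0): S=69.2149, K−S=34.8951, hold=33.9532 ⇒ V=34.8951 exercise | (k=2,j=1): S=86.8400, K−S=17.2700, hold=18.7200 ⇒ V=18.7200 continue | (k=2,j=2): S=108.9532, K−S=0.0000, hold=7.1792 ⇒ V=7.1792 continue  boundary S*=69.2149
step 1: (k=1,j=0): S=77.5282, K−S=26.5818, hold=26.3753 ⇒ V=26.5818 exercise | (k=1,j=1): S=97.2702, K−S=6.8398, hold=12.6971 ⇒ V=12.6971 continue  boundary S*=77.5282
step 0: (k=0,j=0): S=86.8400, K−S=17.2700, hold=19.2990 ⇒ V=19.2990 continue  boundary S*=-

price = 19.2990
boundary = - 77.5282 69.2149 77.5282 69.2149 77.5282 86.8400
tree:
19.2990
26.5818 12.6971
34.8951 18.7200 7.1792
42.3170 26.5818 11.5555 3.1332
48.9430 34.8951 17.9475 5.6651 0.7743
54.8585 42.3170 26.5818 10.0326 1.6006 0.0000
60.1397 48.9430 34.8951 17.2700 3.3088 0.0000 0.0000
64.8546 54.8585 42.3170 26.5818 6.8398 0.0000 0.0000 0.0000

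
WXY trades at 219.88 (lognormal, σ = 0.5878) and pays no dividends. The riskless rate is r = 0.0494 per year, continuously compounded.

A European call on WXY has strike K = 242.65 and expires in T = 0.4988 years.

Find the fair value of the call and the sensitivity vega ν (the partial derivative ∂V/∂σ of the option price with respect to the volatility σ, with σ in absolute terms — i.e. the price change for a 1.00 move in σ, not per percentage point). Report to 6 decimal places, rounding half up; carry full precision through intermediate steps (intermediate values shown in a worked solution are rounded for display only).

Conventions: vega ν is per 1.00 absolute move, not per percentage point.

price = 29.694820
ν = 61.925460

σ√T = 0.5878·√0.4988 = 0.415138
d₁ = (ln(S/K) + (r+σ²/2)T) / (σ√T) = (ln(219.88/242.65) + (0.0494+0.5878²/2)·0.4988) / 0.415138 = (-0.098538 + 0.110811) / 0.415138 = 0.029562
d₂ = d₁ − σ√T = 0.029562 − 0.415138 = -0.385576
e^{−rT} = 0.975660
N(d₁) = 0.511792,  N(d₂) = 0.349905
Call price V = S·N(d₁) − K·e^{−rT}·N(d₂) = 112.532821 − 82.838001 = 29.694820
φ(d₁) = (1/√(2π))·e^{−d₁²/2} = 0.398768
ν = S·φ(d₁)·√T = 61.925460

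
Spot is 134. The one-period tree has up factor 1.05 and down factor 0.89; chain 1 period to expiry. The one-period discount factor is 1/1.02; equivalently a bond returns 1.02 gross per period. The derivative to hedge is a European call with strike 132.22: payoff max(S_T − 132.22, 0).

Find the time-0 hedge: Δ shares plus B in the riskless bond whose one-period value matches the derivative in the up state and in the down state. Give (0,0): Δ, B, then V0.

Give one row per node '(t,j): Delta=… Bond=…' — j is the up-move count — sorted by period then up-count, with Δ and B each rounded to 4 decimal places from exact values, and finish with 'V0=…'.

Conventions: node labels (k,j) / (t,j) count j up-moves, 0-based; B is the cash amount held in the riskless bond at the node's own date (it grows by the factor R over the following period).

(0,0): Delta=0.3955 Bond=-46.2451
V0=6.7549

Under the risk-neutral measure, an up-move has probability p* = (R−d)/(u−d) = 0.8125 and values discount at R = 1.02.
Expiry values: V(1,0)=0.0000, V(1,1)=8.4800
Node (0,0) S=134.0000: V=(p*·8.4800+(1−p*)·0.0000)/1.02=6.7549; Δ=(8.4800−0.0000)/(140.7000−119.2600)=0.3955; B=V−Δ·S=-46.2451
Verification: the root portfolio costs Δ(0,0)·S0 + B(0,0) = 6.7549, matching V0.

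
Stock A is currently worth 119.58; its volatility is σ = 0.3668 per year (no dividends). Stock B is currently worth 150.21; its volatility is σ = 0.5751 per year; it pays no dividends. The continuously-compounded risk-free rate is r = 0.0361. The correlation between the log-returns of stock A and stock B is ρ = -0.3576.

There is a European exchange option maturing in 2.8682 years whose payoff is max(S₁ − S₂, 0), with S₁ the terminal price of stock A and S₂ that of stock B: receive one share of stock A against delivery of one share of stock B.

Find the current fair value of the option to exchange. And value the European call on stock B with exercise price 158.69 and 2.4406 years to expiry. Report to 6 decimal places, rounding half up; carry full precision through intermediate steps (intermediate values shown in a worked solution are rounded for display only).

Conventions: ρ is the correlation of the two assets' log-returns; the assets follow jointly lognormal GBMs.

exchange price = 52.126877
price(stock B call K=158.69) = 53.716394

σ_eff = √(σ₁² + σ₂² − 2ρσ₁σ₂) = √(0.3668² + 0.5751² − 2·-0.3576·0.3668·0.5751) = 0.784953
d₁ = (ln(S₁/S₂) + (q₂ − q₁ + σ_eff²/2)T) / (σ_eff√T) = (ln(119.58/150.21) + (0.0 − 0.0 + 0.308076)·2.8682) / 1.329378 = 0.493143
d₂ = d₁ − σ_eff√T = 0.493143 − 1.329378 = -0.836234
N(d₁) = 0.689044,  N(d₂) = 0.201512
V = S₁·e^{−q₁T}·N(d₁) − S₂·e^{−q₂T}·N(d₂) = 82.395926 − 30.269049 = 52.126877
[vanilla: stock B call K=158.69]
σ√T = 0.5751·√2.4406 = 0.898445
d₁ = (ln(S/K) + (r+σ²/2)T) / (σ√T) = (ln(150.21/158.69) + (0.0361+0.5751²/2)·2.4406) / 0.898445 = (-0.054918 + 0.491708) / 0.898445 = 0.486161
d₂ = d₁ − σ√T = 0.486161 − 0.898445 = -0.412284
e^{−rT} = 0.915664
N(d₁) = 0.686574,  N(d₂) = 0.340066
price = S·N(d₁) − K·e^{−rT}·N(d₂) = 103.130222 − 49.413828 = 53.716394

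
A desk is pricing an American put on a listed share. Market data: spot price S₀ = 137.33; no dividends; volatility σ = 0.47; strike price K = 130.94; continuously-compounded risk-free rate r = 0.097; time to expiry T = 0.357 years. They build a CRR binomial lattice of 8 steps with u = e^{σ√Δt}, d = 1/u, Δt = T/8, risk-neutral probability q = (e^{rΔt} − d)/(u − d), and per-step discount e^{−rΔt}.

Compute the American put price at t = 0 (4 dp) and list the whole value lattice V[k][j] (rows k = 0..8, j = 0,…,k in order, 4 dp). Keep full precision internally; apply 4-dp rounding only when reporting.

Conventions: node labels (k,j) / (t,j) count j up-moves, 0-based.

Δt=0.04462, u=1.10438, d=0.90548, q=0.49701, disc=e^(-rΔt)=0.99568
k=8 terminal: V=max(K-S,0) → 68.8801 55.2480 38.6216 18.3430 0.0000 0.0000 0.0000 0.0000 0.0000
k=7: j=0 S=68.5379 intr=62.4021 cont=61.8366 V=62.4021[EX]; j=1 S=83.5928 intr=47.3472 cont=46.7816 V=47.3472[EX]; j=2 S=101.9548 intr=28.9852 cont=28.4196 V=28.9852[EX]; j=3 S=124.3501 intr=6.5899 cont=9.1865 V=9.1865[hold]; j=4 S=151.6648 intr=0.0000 cont=0.0000 V=0.0000[hold]; j=5 S=184.9793 intr=0.0000 cont=0.0000 V=0.0000[hold]; j=6 S=225.6117 intr=0.0000 cont=0.0000 V=0.0000[hold]; j=7 S=275.1695 intr=0.0000 cont=0.0000 V=0.0000[hold]
k=6: j=0 S=75.6920 intr=55.2480 cont=54.6825 V=55.2480[EX]; j=1 S=92.3184 intr=38.6216 cont=38.0560 V=38.6216[EX]; j=2 S=112.5970 intr=18.3430 cont=19.0624 V=19.0624[hold]; j=3 S=137.3300 intr=0.0000 cont=4.6008 V=4.6008[hold]; j=4 S=167.4958 intr=0.0000 cont=0.0000 V=0.0000[hold]; j=5 S=204.2878 intr=0.0000 cont=0.0000 V=0.0000[hold]; j=6 S=249.1615 intr=0.0000 cont=0.0000 V=0.0000[hold]
k=5: j=0 S=83.5928 intr=47.3472 cont=46.7816 V=47.3472[EX]; j=1 S=101.9548 intr=28.9852 cont=28.7756 V=28.9852[EX]; j=2 S=124.3501 intr=6.5899 cont=11.8235 V=11.8235[hold]; j=3 S=151.6648 intr=0.0000 cont=2.3041 V=2.3041[hold]; j=4 S=184.9793 intr=0.0000 cont=0.0000 V=0.0000[hold]; j=5 S=225.6117 intr=0.0000 cont=0.0000 V=0.0000[hold]
k=4: j=0 S=92.3184 intr=38.6216 cont=38.0560 V=38.6216[EX]; j=1 S=112.5970 intr=18.3430 cont=20.3673 V=20.3673[hold]; j=2 S=137.3300 intr=0.0000 cont=7.0617 V=7.0617[hold]; j=3 S=167.4958 intr=0.0000 cont=1.1540 V=1.1540[hold]; j=4 S=204.2878 intr=0.0000 cont=0.0000 V=0.0000[hold]
k=3: j=0 S=101.9548 intr=28.9852 cont=29.4214 V=29.4214[hold]; j=1 S=124.3501 intr=6.5899 cont=13.6949 V=13.6949[hold]; j=2 S=151.6648 intr=0.0000 cont=4.1077 V=4.1077[hold]; j=3 S=184.9793 intr=0.0000 cont=0.5779 V=0.5779[hold]
k=2: j=0 S=112.5970 intr=18.3430 cont=21.5119 V=21.5119[hold]; j=1 S=137.3300 intr=0.0000 cont=8.8914 V=8.8914[hold]; j=2 S=167.4958 intr=0.0000 cont=2.3432 V=2.3432[hold]
k=1: j=0 S=124.3501 intr=6.5899 cont=15.1736 V=15.1736[hold]; j=1 S=151.6648 intr=0.0000 cont=5.6125 V=5.6125[hold]
k=0: j=0 S=137.3300 intr=0.0000 cont=10.3766 V=10.3766[hold]

price = 10.3766
tree:
10.3766
15.1736 5.6125
21.5119 8.8914 2.3432
29.4214 13.6949 4.1077 0.5779
38.6216 20.3673 7.0617 1.1540 0.0000
47.3472 28.9852 11.8235 2.3041 0.0000 0.0000
55.2480 38.6216 19.0624 4.6008 0.0000 0.0000 0.0000
62.4021 47.3472 28.9852 9.1865 0.0000 0.0000 0.0000 0.0000
68.8801 55.2480 38.6216 18.3430 0.0000 0.0000 0.0000 0.0000 0.0000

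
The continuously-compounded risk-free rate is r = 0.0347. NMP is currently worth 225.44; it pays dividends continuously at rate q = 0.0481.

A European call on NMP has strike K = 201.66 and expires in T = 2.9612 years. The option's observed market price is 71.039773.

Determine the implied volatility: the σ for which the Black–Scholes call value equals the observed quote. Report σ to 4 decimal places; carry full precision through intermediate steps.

sigma = 0.5104

At σ = 0.5104 the Black–Scholes value reproduces the quote:
σ√T = 0.5104·√2.9612 = 0.878303
d₁ = (ln(S/K) + (r−q+σ²/2)T) / (σ√T) = (ln(225.44/201.66) + (0.0347−0.0481+0.5104²/2)·2.9612) / 0.878303 = (0.111471 + 0.346028) / 0.878303 = 0.520890
d₂ = d₁ − σ√T = 0.520890 − 0.878303 = -0.357414
e^{−rT} = 0.902349
e^{−qT} = 0.867245
N(d₁) = 0.698778,  N(d₂) = 0.360391
V = S·e^{−qT}·N(d₁) − K·e^{−rT}·N(d₂) = 136.619333 − 65.579560 = 71.039773 (the observed quote) — the price is monotone increasing in volatility, hence this σ is the only solution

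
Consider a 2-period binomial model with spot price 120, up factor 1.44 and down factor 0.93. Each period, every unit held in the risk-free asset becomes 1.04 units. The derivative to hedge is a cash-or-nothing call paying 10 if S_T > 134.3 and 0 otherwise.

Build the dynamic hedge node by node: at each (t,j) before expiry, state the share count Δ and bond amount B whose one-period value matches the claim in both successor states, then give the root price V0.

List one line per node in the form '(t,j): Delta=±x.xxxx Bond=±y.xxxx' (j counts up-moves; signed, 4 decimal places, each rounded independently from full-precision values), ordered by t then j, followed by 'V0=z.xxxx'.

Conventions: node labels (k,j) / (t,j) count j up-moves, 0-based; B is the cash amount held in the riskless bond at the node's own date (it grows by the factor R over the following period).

Risk-neutral probability p* = (R−d)/(u−d) = (1.04−0.93)/(1.44−0.93) = 0.2157.
At maturity the claim pays: V(2,0)=0.0000, V(2,1)=10.0000, V(2,2)=10.0000
Node (1,0) S=111.6000: V=(p*·10.0000+(1−p*)·0.0000)/1.04=2.0739; Δ=(10.0000−0.0000)/(160.7040−103.7880)=0.1757; B=V−Δ·S=-17.5339
Node (1,1) S=172.8000: V=(p*·10.0000+(1−p*)·10.0000)/1.04=9.6154; Δ=(10.0000−10.0000)/(248.8320−160.7040)=0.0000; B=V−Δ·S=9.6154
Node (0,0) S=120.0000: V=(p*·9.6154+(1−p*)·2.0739)/1.04=3.5582; Δ=(9.6154−2.0739)/(172.8000−111.6000)=0.1232; B=V−Δ·S=-11.2290
Verification: the root portfolio costs Δ(0,0)·S0 + B(0,0) = 3.5582, matching V0.

(0,0): Delta=0.1232 Bond=-11.2290
(1,0): Delta=0.1757 Bond=-17.5339
(1,1): Delta=0.0000 Bond=9.6154
V0=3.5582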